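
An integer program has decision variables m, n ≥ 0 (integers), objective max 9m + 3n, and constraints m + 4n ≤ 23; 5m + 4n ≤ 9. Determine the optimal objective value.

(m,n)=(1,1): 1·1+4·1=5≤23, 5·1+4·1=9≤9, objective 12.
(m,n)=(1,0): 1·1+4·0=1≤23, 5·1+4·0=5≤9, objective 9.
(m,n)=(0,2): 1·0+4·2=8≤23, 5·0+4·2=8≤9, objective 6.
(m,n)=(0,1): 1·0+4·1=4≤23, 5·0+4·1=4≤9, objective 3.
The best lattice point is (1,1), giving 12.

12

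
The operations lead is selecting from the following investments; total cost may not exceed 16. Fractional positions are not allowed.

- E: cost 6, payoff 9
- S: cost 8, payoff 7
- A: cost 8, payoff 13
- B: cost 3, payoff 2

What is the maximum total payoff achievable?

22

Allowing fractional choices, the relaxed optimum would be about 23.8, but investments are indivisible.
E + A: cost 6 + 8 = 14 ≤ 16, payoff 9 + 13 = 22.
S + A: cost 8 + 8 = 16 ≤ 16, payoff 7 + 13 = 20.
E + S: cost 6 + 8 = 14 ≤ 16, payoff 9 + 7 = 16.
Best is E and A with total payoff 22.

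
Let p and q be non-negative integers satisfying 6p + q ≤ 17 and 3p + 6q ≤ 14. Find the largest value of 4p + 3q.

11

The continuous relaxation peaks at (2.67, 1) with value 13.67; rounding to a feasible lattice point costs some objective.
(p,q)=(2,1): 6·2+1·1=13≤17, 3·2+6·1=12≤14, objective 11.
(p,q)=(2,0): 6·2+1·0=12≤17, 3·2+6·0=6≤14, objective 8.
(p,q)=(1,1): 6·1+1·1=7≤17, 3·1+6·1=9≤14, objective 7.
No feasible integer point exceeds 11.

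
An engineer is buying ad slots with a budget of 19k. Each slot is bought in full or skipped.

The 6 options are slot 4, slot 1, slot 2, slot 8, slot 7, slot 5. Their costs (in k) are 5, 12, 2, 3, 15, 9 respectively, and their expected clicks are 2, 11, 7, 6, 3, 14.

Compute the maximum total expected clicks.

Take slot 4, slot 2, slot 8, and slot 5: cost 5 + 2 + 3 + 9 = 19 ≤ 19, expected clicks 2 + 7 + 6 + 14 = 29.
No other feasible combination does better.

29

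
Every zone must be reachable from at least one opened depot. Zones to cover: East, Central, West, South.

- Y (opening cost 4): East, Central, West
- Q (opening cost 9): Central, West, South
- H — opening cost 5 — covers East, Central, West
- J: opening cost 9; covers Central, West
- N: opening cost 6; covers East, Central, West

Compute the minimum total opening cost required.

Choose Y and Q: together they cover East, Central, West, South — every zone.
Total opening cost: 4 + 9 = 13.
No cover costs less than 13.

13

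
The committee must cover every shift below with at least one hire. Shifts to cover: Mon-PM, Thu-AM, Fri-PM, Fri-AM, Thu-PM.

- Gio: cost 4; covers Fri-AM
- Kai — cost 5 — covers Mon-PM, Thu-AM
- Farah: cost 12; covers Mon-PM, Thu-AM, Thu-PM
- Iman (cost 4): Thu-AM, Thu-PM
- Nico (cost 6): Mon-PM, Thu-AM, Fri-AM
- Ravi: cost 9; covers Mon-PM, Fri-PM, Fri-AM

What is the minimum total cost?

Choose Iman and Ravi: together they cover Mon-PM, Thu-AM, Fri-PM, Fri-AM, Thu-PM — every shift.
Total cost: 4 + 9 = 13.

13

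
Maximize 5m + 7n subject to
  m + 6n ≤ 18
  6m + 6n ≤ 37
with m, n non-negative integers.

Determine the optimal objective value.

34

Relaxing integrality, the LP optimum is 35.57 at (m,n) = (3.8, 2.37), which is not an integer point.
(m,n)=(4,2): 1·4+6·2=16≤18, 6·4+6·2=36≤37, objective 34.
(m,n)=(5,1): 1·5+6·1=11≤18, 6·5+6·1=36≤37, objective 32.
(m,n)=(3,2): 1·3+6·2=15≤18, 6·3+6·2=30≤37, objective 29.
Maximum is 34 at (m,n)=(4,2).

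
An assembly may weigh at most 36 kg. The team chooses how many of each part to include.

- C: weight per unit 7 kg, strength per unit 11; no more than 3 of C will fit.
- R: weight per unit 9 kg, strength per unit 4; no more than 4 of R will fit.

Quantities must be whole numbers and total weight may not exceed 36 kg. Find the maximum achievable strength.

3×C and 1×R: weight 30 ≤ 36, strength 3·11 + 1·4 = 37.
3×C: weight 21 ≤ 36, strength 3·11 = 33.
Best is 37.

37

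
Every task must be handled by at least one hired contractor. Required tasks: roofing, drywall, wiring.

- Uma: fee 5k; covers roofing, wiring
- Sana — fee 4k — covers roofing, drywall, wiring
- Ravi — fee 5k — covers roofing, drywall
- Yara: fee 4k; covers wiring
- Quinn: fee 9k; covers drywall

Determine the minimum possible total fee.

4

This is a weighted set-cover instance.
Sana alone covers roofing, drywall, wiring — every task.
Total fee: 4.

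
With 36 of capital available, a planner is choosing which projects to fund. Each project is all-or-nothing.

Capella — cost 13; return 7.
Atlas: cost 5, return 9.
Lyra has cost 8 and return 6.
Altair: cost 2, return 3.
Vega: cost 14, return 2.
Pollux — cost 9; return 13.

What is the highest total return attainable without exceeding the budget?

35

Allowing fractional choices, the relaxed optimum would be about 37.5, but projects are indivisible.
Capella + Atlas + Altair + Pollux: cost 13 + 5 + 2 + 9 = 29 ≤ 36, return 7 + 9 + 3 + 13 = 32.
Capella + Atlas + Lyra + Pollux: cost 13 + 5 + 8 + 9 = 35 ≤ 36, return 7 + 9 + 6 + 13 = 35.
Best is Capella, Atlas, Lyra, and Pollux with total return 35.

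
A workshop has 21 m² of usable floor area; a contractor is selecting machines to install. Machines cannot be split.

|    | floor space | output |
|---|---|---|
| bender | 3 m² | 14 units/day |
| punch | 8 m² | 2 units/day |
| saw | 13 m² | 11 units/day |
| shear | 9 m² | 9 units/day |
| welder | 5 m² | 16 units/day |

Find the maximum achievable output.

41

bender + punch + welder: floor space 3 + 8 + 5 = 16 ≤ 21, output 14 + 2 + 16 = 32.
bender + shear + welder: floor space 3 + 9 + 5 = 17 ≤ 21, output 14 + 9 + 16 = 39.
bender + saw + welder: floor space 3 + 13 + 5 = 21 ≤ 21, output 14 + 11 + 16 = 41.
Best is bender, saw, and welder with total output 41.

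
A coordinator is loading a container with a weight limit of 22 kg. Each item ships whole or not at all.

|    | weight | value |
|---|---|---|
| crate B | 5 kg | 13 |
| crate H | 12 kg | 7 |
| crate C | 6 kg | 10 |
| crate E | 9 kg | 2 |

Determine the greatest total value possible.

25

crate B + crate C + crate E: weight 5 + 6 + 9 = 20 ≤ 22, value 13 + 10 + 2 = 25.
crate B + crate C: weight 5 + 6 = 11 ≤ 22, value 13 + 10 = 23.
Best is crate B, crate C, and crate E with total value 25.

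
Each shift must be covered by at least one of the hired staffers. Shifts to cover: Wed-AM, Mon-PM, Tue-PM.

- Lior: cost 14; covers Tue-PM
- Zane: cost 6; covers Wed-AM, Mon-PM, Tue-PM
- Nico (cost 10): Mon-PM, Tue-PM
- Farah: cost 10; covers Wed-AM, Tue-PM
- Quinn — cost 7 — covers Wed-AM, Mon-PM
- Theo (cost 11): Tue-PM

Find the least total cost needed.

Zane alone covers Wed-AM, Mon-PM, Tue-PM — every shift.
Total cost: 6.

6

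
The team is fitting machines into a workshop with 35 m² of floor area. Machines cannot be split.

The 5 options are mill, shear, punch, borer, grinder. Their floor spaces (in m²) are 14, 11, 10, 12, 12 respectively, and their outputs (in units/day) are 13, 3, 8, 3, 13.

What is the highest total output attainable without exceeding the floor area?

26

Take mill and grinder: floor space 14 + 12 = 26 ≤ 35, output 13 + 13 = 26.
No other feasible combination does better.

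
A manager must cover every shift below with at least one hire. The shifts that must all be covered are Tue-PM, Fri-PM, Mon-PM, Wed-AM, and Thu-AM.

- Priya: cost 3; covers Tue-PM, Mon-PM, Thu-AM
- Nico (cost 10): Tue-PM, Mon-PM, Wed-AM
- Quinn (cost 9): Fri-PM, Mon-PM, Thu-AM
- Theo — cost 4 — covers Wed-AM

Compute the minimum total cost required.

Choose Priya, Quinn, and Theo: together they cover Tue-PM, Fri-PM, Mon-PM, Wed-AM, Thu-AM — every shift.
Total cost: 3 + 9 + 4 = 16.
No cover costs less than 16.

16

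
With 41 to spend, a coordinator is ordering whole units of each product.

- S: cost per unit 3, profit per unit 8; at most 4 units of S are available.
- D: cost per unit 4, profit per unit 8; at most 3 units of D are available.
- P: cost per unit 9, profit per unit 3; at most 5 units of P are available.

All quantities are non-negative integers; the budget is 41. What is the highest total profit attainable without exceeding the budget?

59

Take 4×S, 3×D, and 1×P: cost 33 ≤ 41, profit 4·8 + 3·8 + 1·3 = 59.
S has the best ratio (8/3) and is taken to its limit of 4; remaining capacity is filled optimally with the others.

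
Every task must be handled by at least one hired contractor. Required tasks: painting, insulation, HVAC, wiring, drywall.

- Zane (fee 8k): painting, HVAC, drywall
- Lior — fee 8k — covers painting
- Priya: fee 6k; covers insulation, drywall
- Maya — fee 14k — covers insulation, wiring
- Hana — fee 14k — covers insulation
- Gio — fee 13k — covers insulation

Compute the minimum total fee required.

22

The greedy cost-per-new-task heuristic would pick Zane, Priya, and Maya for 28, but a cheaper cover exists.
Choose Zane and Maya: together they cover painting, insulation, HVAC, wiring, drywall — every task.
Total fee: 8 + 14 = 22.
No cover costs less than 22.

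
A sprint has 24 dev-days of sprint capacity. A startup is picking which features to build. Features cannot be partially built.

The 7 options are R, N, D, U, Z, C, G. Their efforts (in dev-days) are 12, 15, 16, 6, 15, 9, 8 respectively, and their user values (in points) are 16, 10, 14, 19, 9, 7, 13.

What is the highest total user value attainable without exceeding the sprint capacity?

This is a 0-1 knapsack instance.
Allowing fractional choices, the relaxed optimum would be about 45.3, but features are indivisible.
U + C + G: effort 6 + 9 + 8 = 23 ≤ 24, user value 19 + 7 + 13 = 39.
R + U: effort 12 + 6 = 18 ≤ 24, user value 16 + 19 = 35.
Best is U, C, and G with total user value 39.

39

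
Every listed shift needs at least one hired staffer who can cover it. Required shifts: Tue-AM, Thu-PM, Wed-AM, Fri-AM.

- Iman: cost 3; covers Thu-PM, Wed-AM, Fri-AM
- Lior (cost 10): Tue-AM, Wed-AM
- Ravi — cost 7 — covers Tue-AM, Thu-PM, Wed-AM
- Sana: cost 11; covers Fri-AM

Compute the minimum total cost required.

Choose Iman and Ravi: together they cover Tue-AM, Thu-PM, Wed-AM, Fri-AM — every shift.
Total cost: 3 + 7 = 10.

10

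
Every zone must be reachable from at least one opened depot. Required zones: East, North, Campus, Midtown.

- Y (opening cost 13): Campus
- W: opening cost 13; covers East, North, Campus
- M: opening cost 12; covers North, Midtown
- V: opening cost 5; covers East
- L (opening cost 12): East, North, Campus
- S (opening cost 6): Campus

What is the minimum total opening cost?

The greedy cost-per-new-zone heuristic would pick L and M for 24, but a cheaper cover exists.
Choose M, V, and S: together they cover East, North, Campus, Midtown — every zone.
Total opening cost: 12 + 5 + 6 = 23.
No cover costs less than 23.

23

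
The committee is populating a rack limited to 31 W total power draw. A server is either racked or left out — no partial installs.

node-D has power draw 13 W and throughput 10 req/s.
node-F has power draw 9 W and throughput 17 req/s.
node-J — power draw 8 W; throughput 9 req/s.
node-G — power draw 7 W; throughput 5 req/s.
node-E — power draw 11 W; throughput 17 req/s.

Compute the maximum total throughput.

43

node-D + node-F + node-J: power draw 13 + 9 + 8 = 30 ≤ 31, throughput 10 + 17 + 9 = 36.
node-F + node-G + node-E: power draw 9 + 7 + 11 = 27 ≤ 31, throughput 17 + 5 + 17 = 39.
node-F + node-J + node-E: power draw 9 + 8 + 11 = 28 ≤ 31, throughput 17 + 9 + 17 = 43.
Best is node-F, node-J, and node-E with total throughput 43.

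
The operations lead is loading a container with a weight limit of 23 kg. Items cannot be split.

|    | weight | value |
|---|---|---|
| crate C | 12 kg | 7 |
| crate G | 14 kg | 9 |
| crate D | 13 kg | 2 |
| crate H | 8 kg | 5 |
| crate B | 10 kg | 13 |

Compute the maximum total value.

crate C + crate B: weight 12 + 10 = 22 ≤ 23, value 7 + 13 = 20.
crate H + crate B: weight 8 + 10 = 18 ≤ 23, value 5 + 13 = 18.
Best is crate C and crate B with total value 20.

20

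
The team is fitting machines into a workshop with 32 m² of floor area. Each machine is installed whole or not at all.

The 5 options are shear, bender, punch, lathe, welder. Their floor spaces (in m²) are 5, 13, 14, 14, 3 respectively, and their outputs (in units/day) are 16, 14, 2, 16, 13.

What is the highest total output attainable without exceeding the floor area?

shear + bender + welder: floor space 5 + 13 + 3 = 21 ≤ 32, output 16 + 14 + 13 = 43.
shear + bender + lathe: floor space 5 + 13 + 14 = 32 ≤ 32, output 16 + 14 + 16 = 46.
shear + lathe + welder: floor space 5 + 14 + 3 = 22 ≤ 32, output 16 + 16 + 13 = 45.
Best is shear, bender, and lathe with total output 46.

46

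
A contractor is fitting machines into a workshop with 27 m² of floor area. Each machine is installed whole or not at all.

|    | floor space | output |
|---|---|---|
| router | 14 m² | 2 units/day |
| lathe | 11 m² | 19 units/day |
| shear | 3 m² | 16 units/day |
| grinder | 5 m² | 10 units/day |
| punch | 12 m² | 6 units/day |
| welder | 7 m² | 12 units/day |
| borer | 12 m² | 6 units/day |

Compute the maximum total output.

Take lathe, shear, grinder, and welder: floor space 11 + 3 + 5 + 7 = 26 ≤ 27, output 19 + 16 + 10 + 12 = 57.
No other feasible combination does better.

57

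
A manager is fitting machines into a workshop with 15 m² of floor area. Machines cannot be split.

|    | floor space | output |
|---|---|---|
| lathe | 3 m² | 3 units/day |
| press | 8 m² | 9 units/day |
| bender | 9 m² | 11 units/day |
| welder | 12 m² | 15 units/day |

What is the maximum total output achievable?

This is an integer program with binary decision variables.
lathe + bender: floor space 3 + 9 = 12 ≤ 15, output 3 + 11 = 14.
welder: floor space 12 ≤ 15, output 15.
lathe + welder: floor space 3 + 12 = 15 ≤ 15, output 3 + 15 = 18.
Best is lathe and welder with total output 18.

18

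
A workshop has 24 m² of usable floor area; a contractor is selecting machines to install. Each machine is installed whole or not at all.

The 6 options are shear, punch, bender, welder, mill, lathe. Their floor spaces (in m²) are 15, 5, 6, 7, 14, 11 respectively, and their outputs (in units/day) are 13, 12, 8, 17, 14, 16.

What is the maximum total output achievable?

45

punch + bender + welder: floor space 5 + 6 + 7 = 18 ≤ 24, output 12 + 8 + 17 = 37.
bender + welder + lathe: floor space 6 + 7 + 11 = 24 ≤ 24, output 8 + 17 + 16 = 41.
punch + welder + lathe: floor space 5 + 7 + 11 = 23 ≤ 24, output 12 + 17 + 16 = 45.
Best is punch, welder, and lathe with total output 45.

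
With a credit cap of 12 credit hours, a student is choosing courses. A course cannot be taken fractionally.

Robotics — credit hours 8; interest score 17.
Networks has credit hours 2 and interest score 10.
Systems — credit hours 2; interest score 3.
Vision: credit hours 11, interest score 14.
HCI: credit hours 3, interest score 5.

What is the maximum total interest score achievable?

30

Robotics + Networks: credit hours 8 + 2 = 10 ≤ 12, interest score 17 + 10 = 27.
Robotics + HCI: credit hours 8 + 3 = 11 ≤ 12, interest score 17 + 5 = 22.
Robotics + Networks + Systems: credit hours 8 + 2 + 2 = 12 ≤ 12, interest score 17 + 10 + 3 = 30.
Best is Robotics, Networks, and Systems with total interest score 30.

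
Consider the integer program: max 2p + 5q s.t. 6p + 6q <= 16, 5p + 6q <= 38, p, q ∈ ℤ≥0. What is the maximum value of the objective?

The continuous relaxation peaks at (0, 2.67) with value 13.33; rounding to a feasible lattice point costs some objective.
(p,q)=(0,2): 6·0+6·2=12≤16, 5·0+6·2=12≤38, objective 10.
(p,q)=(1,1): 6·1+6·1=12≤16, 5·1+6·1=11≤38, objective 7.
Maximum is 10 at (p,q)=(0,2).

10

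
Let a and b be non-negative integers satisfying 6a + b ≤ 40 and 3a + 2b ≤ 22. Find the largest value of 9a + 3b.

60

(a,b)=(6,2): 6·6+1·2=38≤40, 3·6+2·2=22≤22, objective 60.
(a,b)=(6,1): 6·6+1·1=37≤40, 3·6+2·1=20≤22, objective 57.
(a,b)=(6,0): 6·6+1·0=36≤40, 3·6+2·0=18≤22, objective 54.
(a,b)=(5,3): 6·5+1·3=33≤40, 3·5+2·3=21≤22, objective 54.
The best lattice point is (6,2), giving 60.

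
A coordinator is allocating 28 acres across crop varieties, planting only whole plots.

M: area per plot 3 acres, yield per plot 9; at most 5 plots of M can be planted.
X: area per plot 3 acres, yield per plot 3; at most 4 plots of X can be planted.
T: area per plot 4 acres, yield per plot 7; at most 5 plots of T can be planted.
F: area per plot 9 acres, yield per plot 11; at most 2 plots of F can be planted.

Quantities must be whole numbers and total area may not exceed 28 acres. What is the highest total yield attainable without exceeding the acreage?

M has the best ratio (9/3); taking only M gives at most 5×9 = 45 (stopped by the supply cap of 5).
Mixing does better — 5×M and 3×T: area 27 ≤ 28, yield 5·9 + 3·7 = 66.

66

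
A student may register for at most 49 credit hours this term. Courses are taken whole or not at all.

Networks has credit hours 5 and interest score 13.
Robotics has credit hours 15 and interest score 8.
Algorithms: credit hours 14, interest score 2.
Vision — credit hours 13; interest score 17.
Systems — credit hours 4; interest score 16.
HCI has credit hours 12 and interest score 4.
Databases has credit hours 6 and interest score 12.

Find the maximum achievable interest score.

Networks + Robotics + Vision + Systems + Databases: credit hours 5 + 15 + 13 + 4 + 6 = 43 ≤ 49, interest score 13 + 8 + 17 + 16 + 12 = 66.
Networks + Vision + Systems + HCI + Databases: credit hours 5 + 13 + 4 + 12 + 6 = 40 ≤ 49, interest score 13 + 17 + 16 + 4 + 12 = 62.
Networks + Algorithms + Vision + Systems + Databases: credit hours 5 + 14 + 13 + 4 + 6 = 42 ≤ 49, interest score 13 + 2 + 17 + 16 + 12 = 60.
Best is Networks, Robotics, Vision, Systems, and Databases with total interest score 66.

66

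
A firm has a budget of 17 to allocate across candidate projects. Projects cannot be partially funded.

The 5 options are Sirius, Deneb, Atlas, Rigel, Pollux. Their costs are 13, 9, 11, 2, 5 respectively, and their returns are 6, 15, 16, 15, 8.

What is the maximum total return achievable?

Take Deneb, Rigel, and Pollux: cost 9 + 2 + 5 = 16 ≤ 17, return 15 + 15 + 8 = 38.
No other feasible combination does better.

38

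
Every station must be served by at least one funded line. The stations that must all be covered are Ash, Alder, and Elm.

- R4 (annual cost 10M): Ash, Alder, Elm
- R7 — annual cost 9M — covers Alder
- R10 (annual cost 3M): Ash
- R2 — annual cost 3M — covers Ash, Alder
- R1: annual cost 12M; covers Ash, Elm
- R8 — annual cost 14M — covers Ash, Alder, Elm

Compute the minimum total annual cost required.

10

R4 alone covers Ash, Alder, Elm — every station.
Total annual cost: 10.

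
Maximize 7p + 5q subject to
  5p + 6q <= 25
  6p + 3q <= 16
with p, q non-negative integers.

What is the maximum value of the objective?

(p,q)=(1,3) is feasible, giving 22.
(p,q)=(0,4) is feasible, giving 20.
(p,q)=(1,2) is feasible, giving 17.
No feasible integer point exceeds 22.

22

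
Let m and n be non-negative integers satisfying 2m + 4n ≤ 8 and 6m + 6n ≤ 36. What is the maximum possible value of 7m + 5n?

28

(m,n)=(4,0): 2·4+4·0=8≤8, 6·4+6·0=24≤36, objective 28.
(m,n)=(3,0): 2·3+4·0=6≤8, 6·3+6·0=18≤36, objective 21.
No feasible integer point exceeds 28.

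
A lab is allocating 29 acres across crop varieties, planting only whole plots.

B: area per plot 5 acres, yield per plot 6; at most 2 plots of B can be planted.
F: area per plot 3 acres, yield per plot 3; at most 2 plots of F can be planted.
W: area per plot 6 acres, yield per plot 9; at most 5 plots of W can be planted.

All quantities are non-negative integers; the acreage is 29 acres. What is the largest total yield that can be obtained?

1×B and 4×W: area 29 ≤ 29, yield 1·6 + 4·9 = 42.
1×F and 4×W: area 27 ≤ 29, yield 1·3 + 4·9 = 39.
Best is 42.

42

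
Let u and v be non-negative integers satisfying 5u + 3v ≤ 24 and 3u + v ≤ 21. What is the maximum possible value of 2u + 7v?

(u,v)=(0,8): 5·0+3·8=24≤24, 3·0+1·8=8≤21, objective 56.
(u,v)=(0,7): 5·0+3·7=21≤24, 3·0+1·7=7≤21, objective 49.
Maximum is 56 at (u,v)=(0,8).

56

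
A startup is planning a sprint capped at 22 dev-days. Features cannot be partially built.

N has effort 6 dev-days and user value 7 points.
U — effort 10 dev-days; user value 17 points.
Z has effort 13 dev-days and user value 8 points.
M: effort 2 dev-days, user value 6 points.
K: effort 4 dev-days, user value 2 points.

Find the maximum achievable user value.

32

Treat it as a binary knapsack problem.
N + U + M: effort 6 + 10 + 2 = 18 ≤ 22, user value 7 + 17 + 6 = 30.
N + U + M + K: effort 6 + 10 + 2 + 4 = 22 ≤ 22, user value 7 + 17 + 6 + 2 = 32.
Best is N, U, M, and K with total user value 32.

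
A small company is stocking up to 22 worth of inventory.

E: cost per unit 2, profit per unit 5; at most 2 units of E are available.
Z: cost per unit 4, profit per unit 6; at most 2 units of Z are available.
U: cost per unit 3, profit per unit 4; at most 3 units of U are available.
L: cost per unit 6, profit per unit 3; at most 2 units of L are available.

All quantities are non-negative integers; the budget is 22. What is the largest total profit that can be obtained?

2×E, 2×Z, and 2×U: cost 18 ≤ 22, profit 2·5 + 2·6 + 2·4 = 30.
2×E, 2×Z, and 3×U: cost 21 ≤ 22, profit 2·5 + 2·6 + 3·4 = 34.
Best is 34.

34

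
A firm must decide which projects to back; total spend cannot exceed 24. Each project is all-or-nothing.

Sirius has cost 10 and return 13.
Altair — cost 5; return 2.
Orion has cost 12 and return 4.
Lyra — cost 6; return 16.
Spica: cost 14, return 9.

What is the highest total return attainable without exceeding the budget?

31

Take Sirius, Altair, and Lyra: cost 10 + 5 + 6 = 21 ≤ 24, return 13 + 2 + 16 = 31.
No other feasible combination does better.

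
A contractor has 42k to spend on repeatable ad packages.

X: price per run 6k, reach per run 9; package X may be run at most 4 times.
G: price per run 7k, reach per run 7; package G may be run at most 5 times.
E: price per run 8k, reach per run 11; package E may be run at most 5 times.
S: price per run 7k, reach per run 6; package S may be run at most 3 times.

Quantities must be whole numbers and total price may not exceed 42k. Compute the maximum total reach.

60

4×X and 2×E: price 40 ≤ 42, reach 4·9 + 2·11 = 58.
3×X and 3×E: price 42 ≤ 42, reach 3·9 + 3·11 = 60.
Best is 60.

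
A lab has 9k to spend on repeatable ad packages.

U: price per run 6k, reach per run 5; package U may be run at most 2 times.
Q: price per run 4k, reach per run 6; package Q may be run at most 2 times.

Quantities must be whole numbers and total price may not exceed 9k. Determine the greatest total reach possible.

12

1×Q: price 4 ≤ 9, reach 1·6 = 6.
2×Q: price 8 ≤ 9, reach 2·6 = 12.
Best is 12.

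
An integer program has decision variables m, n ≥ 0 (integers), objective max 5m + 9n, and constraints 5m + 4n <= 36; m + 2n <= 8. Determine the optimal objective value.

39

Relaxing integrality, the LP optimum is 39.33 at (m,n) = (6.67, 0.667), which is not an integer point.
(m,n)=(6,1): 5·6+4·1=34≤36, 1·6+2·1=8≤8, objective 39.
(m,n)=(7,0): 5·7+4·0=35≤36, 1·7+2·0=7≤8, objective 35.
Maximum is 39 at (m,n)=(6,1).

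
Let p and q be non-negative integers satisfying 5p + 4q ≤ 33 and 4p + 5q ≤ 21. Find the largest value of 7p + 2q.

35

(p,q)=(5,0) is feasible, giving 35.
(p,q)=(4,1) is feasible, giving 30.
(p,q)=(4,0) is feasible, giving 28.
No feasible integer point exceeds 35.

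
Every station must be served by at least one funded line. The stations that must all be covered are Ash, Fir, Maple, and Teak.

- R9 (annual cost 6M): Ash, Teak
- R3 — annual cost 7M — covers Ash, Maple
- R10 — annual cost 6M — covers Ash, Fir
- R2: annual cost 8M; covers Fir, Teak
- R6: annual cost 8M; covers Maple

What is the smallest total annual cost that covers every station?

This is a weighted set-cover instance.
Choose R3 and R2: together they cover Ash, Fir, Maple, Teak — every station.
Total annual cost: 7 + 8 = 15.

15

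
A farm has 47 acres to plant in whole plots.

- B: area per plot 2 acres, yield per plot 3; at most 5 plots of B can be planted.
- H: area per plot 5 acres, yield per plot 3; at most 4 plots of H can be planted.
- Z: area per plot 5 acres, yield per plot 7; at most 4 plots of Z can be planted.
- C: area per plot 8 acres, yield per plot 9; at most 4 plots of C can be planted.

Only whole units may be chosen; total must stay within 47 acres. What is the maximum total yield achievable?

5×B, 4×Z, and 2×C: area 46 ≤ 47, yield 5·3 + 4·7 + 2·9 = 61.
4×B, 3×Z, and 3×C: area 47 ≤ 47, yield 4·3 + 3·7 + 3·9 = 60.
Best is 61.

61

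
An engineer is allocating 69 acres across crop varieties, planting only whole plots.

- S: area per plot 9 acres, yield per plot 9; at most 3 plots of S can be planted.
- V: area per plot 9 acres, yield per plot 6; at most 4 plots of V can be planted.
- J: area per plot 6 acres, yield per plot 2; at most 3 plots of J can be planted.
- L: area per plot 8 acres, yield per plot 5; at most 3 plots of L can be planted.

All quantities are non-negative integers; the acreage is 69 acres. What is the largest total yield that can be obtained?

54

3×S, 2×V, and 3×L: area 69 ≤ 69, yield 3·9 + 2·6 + 3·5 = 54.
3×S, 4×V, and 1×J: area 69 ≤ 69, yield 3·9 + 4·6 + 1·2 = 53.
Best is 54.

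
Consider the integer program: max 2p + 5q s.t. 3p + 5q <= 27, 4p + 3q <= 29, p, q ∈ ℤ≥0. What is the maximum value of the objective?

25

The continuous relaxation peaks at (0, 5.4) with value 27.00; rounding to a feasible lattice point costs some objective.
(p,q)=(0,5): 3·0+5·5=25≤27, 4·0+3·5=15≤29, objective 25.
(p,q)=(1,4): 3·1+5·4=23≤27, 4·1+3·4=16≤29, objective 22.
(p,q)=(0,4): 3·0+5·4=20≤27, 4·0+3·4=12≤29, objective 20.
The best lattice point is (0,5), giving 25.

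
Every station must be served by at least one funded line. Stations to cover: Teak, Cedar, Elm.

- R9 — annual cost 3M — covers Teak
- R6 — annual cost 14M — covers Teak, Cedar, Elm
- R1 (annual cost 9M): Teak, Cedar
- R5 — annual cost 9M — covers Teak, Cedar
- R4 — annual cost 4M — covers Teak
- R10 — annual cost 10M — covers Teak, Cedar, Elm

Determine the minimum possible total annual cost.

10

The greedy cost-per-new-station heuristic would pick R9 and R10 for 13, but a cheaper cover exists.
R10 alone covers Teak, Cedar, Elm — every station.
Total annual cost: 10.
No cover costs less than 10.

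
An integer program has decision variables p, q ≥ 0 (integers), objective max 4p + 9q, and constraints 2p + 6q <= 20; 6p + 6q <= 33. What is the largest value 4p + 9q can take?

(p,q)=(1,3) is feasible, giving 31.
(p,q)=(3,2) is feasible, giving 30.
Maximum is 31 at (p,q)=(1,3).

31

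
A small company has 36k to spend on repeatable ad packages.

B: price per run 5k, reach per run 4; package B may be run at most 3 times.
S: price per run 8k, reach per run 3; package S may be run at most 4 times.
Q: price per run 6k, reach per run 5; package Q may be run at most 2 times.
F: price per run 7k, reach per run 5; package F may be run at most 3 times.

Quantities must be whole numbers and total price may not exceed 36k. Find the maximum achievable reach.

Take 2×B, 2×Q, and 2×F: price 36 ≤ 36, reach 2·4 + 2·5 + 2·5 = 28.
Q has the best ratio (5/6) and is taken to its limit of 2; remaining capacity is filled optimally with the others.

28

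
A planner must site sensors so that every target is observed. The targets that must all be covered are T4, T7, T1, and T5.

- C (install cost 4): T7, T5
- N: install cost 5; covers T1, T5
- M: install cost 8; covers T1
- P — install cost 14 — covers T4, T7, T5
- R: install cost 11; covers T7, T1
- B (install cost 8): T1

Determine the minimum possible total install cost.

This is a weighted set-cover instance.
The greedy cost-per-new-target heuristic would pick C, N, and P for 23, but a cheaper cover exists.
Choose N and P: together they cover T4, T7, T1, T5 — every target.
Total install cost: 5 + 14 = 19.
No cover costs less than 19.

19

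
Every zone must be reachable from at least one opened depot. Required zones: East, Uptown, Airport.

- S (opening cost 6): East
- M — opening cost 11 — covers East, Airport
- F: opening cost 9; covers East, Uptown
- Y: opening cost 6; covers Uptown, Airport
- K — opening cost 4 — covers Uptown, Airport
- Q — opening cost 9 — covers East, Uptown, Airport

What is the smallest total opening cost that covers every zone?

9

The greedy cost-per-new-zone heuristic would pick K and S for 10, but a cheaper cover exists.
Q alone covers East, Uptown, Airport — every zone.
Total opening cost: 9.
No cover costs less than 9.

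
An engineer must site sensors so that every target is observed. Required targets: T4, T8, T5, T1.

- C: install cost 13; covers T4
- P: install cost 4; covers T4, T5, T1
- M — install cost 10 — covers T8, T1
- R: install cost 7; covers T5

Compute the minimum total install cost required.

Choose P and M: together they cover T4, T8, T5, T1 — every target.
Total install cost: 4 + 10 = 14.
No cover costs less than 14.

14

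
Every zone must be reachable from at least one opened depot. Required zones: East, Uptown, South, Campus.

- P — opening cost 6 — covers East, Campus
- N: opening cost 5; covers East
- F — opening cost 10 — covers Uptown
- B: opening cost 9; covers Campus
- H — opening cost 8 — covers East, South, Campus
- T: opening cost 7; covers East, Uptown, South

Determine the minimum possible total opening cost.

Choose P and T: together they cover East, Uptown, South, Campus — every zone.
Total opening cost: 6 + 7 = 13.
No cover costs less than 13.

13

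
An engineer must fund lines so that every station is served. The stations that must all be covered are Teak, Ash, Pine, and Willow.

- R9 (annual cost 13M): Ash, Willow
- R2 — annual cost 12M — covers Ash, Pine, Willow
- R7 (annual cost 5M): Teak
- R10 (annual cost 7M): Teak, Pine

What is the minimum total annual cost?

17

Choose R2 and R7: together they cover Teak, Ash, Pine, Willow — every station.
Total annual cost: 12 + 5 = 17.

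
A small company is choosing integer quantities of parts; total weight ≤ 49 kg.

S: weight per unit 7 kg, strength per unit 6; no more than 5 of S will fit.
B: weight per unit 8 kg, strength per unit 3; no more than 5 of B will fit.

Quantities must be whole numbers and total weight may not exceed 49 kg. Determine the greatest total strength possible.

This is a bounded integer knapsack.
S has the best ratio (6/7); taking only S gives at most 5×6 = 30 (stopped by the supply cap of 5).
Mixing does better — 5×S and 1×B: weight 43 ≤ 49, strength 5·6 + 1·3 = 33.

33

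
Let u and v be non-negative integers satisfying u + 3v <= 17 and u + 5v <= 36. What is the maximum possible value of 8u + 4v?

136

(u,v)=(17,0) is feasible, giving 136.
(u,v)=(16,0) is feasible, giving 128.
No feasible integer point exceeds 136.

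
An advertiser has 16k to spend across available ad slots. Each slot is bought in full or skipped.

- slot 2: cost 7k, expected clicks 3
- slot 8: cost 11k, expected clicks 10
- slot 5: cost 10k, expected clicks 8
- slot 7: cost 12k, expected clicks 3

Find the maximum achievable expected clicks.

10

Take slot 8: cost 11 ≤ 16, expected clicks 10.
No other feasible combination does better.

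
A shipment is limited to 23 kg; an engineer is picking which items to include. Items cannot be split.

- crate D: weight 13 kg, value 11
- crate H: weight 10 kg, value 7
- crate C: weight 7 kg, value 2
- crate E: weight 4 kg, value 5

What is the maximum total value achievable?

18

Allowing fractional choices, the relaxed optimum would be about 20.2, but items are indivisible.
crate D + crate H: weight 13 + 10 = 23 ≤ 23, value 11 + 7 = 18.
crate D + crate E: weight 13 + 4 = 17 ≤ 23, value 11 + 5 = 16.
crate H + crate C + crate E: weight 10 + 7 + 4 = 21 ≤ 23, value 7 + 2 + 5 = 14.
Best is crate D and crate H with total value 18.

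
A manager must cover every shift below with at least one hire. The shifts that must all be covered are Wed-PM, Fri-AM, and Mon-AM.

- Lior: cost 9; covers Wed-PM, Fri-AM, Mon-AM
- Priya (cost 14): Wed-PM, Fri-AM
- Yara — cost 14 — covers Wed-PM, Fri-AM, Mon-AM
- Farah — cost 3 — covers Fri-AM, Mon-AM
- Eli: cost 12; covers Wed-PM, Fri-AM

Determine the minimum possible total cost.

9

This is an integer covering problem.
The greedy cost-per-new-shift heuristic would pick Farah and Lior for 12, but a cheaper cover exists.
Lior alone covers Wed-PM, Fri-AM, Mon-AM — every shift.
Total cost: 9.
No cover costs less than 9.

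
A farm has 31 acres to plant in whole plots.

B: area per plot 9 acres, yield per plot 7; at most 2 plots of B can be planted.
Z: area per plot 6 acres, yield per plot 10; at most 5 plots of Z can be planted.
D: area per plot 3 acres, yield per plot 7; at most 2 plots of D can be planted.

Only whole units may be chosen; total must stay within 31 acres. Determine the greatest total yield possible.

D has the best ratio (7/3); taking only D gives at most 2×7 = 14 (stopped by the supply cap of 2).
Mixing does better — 4×Z and 2×D: area 30 ≤ 31, yield 4·10 + 2·7 = 54.

54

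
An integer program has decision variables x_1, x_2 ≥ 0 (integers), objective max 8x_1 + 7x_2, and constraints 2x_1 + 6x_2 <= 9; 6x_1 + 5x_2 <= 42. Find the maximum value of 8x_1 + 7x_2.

(x_1,x_2)=(4,0) is feasible, giving 32.
(x_1,x_2)=(3,0) is feasible, giving 24.
Maximum is 32 at (x_1,x_2)=(4,0).

32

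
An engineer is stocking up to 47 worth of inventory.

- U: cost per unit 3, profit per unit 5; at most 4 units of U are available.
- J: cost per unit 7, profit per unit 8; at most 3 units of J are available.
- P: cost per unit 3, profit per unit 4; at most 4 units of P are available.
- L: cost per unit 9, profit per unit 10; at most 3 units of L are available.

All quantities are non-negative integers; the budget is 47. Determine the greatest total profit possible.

62

Take 4×U, 2×J, 4×P, and 1×L: cost 47 ≤ 47, profit 4·5 + 2·8 + 4·4 + 1·10 = 62.
U has the best ratio (5/3) and is taken to its limit of 4; remaining capacity is filled optimally with the others.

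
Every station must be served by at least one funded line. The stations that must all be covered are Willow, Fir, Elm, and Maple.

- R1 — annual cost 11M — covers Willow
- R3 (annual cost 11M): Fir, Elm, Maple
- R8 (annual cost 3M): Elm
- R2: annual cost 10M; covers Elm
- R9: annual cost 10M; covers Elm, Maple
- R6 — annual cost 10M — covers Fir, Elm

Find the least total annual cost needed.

22

This is an integer covering problem.
Choose R1 and R3: together they cover Willow, Fir, Elm, Maple — every station.
Total annual cost: 11 + 11 = 22.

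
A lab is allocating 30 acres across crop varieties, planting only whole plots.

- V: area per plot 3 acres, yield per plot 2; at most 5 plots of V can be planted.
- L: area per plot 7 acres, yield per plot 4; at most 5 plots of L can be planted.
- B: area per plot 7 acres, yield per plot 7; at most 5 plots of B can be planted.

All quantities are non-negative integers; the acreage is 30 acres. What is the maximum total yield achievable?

This is a bounded integer knapsack.
4×B: area 28 ≤ 30, yield 4·7 = 28.
3×V and 3×B: area 30 ≤ 30, yield 3·2 + 3·7 = 27.
Best is 28.

28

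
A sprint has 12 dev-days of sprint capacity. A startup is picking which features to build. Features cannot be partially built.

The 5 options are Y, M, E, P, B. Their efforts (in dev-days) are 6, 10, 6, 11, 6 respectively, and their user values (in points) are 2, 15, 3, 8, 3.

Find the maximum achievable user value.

15

This is an integer program with binary decision variables.
Take M: effort 10 ≤ 12, user value 15.
No other feasible combination does better.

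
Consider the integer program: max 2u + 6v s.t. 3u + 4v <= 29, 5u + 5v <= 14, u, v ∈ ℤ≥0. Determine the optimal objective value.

12

The continuous relaxation peaks at (0, 2.8) with value 16.80; rounding to a feasible lattice point costs some objective.
(u,v)=(0,2): 3·0+4·2=8≤29, 5·0+5·2=10≤14, objective 12.
(u,v)=(1,1): 3·1+4·1=7≤29, 5·1+5·1=10≤14, objective 8.
(u,v)=(0,1): 3·0+4·1=4≤29, 5·0+5·1=5≤14, objective 6.
No feasible integer point exceeds 12.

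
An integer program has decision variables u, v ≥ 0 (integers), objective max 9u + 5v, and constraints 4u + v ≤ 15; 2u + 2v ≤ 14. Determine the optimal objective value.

43

(u,v)=(2,5): 4·2+1·5=13≤15, 2·2+2·5=14≤14, objective 43.
(u,v)=(3,3): 4·3+1·3=15≤15, 2·3+2·3=12≤14, objective 42.
(u,v)=(1,6): 4·1+1·6=10≤15, 2·1+2·6=14≤14, objective 39.
(u,v)=(2,4): 4·2+1·4=12≤15, 2·2+2·4=12≤14, objective 38.
The best lattice point is (2,5), giving 43.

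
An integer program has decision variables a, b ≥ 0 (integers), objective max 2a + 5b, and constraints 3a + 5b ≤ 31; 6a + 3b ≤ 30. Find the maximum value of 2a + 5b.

(a,b)=(0,6): 3·0+5·6=30≤31, 6·0+3·6=18≤30, objective 30.
(a,b)=(1,5): 3·1+5·5=28≤31, 6·1+3·5=21≤30, objective 27.
The best lattice point is (0,6), giving 30.

30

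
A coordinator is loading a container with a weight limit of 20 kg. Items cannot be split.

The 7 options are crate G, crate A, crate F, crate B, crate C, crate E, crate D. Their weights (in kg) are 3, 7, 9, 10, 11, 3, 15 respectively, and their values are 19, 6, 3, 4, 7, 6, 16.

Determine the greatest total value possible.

This is an integer program with binary decision variables.
Allowing fractional choices, the relaxed optimum would be about 39.9, but items are indivisible.
crate G + crate D: weight 3 + 15 = 18 ≤ 20, value 19 + 16 = 35.
crate G + crate A + crate E: weight 3 + 7 + 3 = 13 ≤ 20, value 19 + 6 + 6 = 31.
crate G + crate C + crate E: weight 3 + 11 + 3 = 17 ≤ 20, value 19 + 7 + 6 = 32.
Best is crate G and crate D with total value 35.

35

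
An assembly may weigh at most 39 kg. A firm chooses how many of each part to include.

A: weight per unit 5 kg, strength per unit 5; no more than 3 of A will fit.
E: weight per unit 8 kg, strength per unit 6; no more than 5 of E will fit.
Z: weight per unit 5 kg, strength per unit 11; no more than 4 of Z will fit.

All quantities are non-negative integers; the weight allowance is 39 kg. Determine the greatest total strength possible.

Z has the best ratio (11/5); taking only Z gives at most 4×11 = 44 (stopped by the supply cap of 4).
Mixing does better — 2×A, 1×E, and 4×Z: weight 38 ≤ 39, strength 2·5 + 1·6 + 4·11 = 60.

60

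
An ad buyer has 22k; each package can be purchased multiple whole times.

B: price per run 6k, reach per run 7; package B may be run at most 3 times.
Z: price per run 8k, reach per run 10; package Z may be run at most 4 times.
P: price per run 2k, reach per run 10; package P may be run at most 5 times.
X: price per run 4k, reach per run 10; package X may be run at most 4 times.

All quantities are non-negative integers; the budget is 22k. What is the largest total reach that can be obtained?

Take 5×P and 3×X: price 22 ≤ 22, reach 5·10 + 3·10 = 80.
P has the best ratio (10/2) and is taken to its limit of 5; remaining capacity is filled optimally with the others.

80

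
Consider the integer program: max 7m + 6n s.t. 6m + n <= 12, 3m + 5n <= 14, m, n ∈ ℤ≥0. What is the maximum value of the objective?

19

Relaxing integrality, the LP optimum is 22.59 at (m,n) = (1.7, 1.78), which is not an integer point.
(m,n)=(1,2): 6·1+1·2=8≤12, 3·1+5·2=13≤14, objective 19.
(m,n)=(2,0): 6·2+1·0=12≤12, 3·2+5·0=6≤14, objective 14.
(m,n)=(1,1): 6·1+1·1=7≤12, 3·1+5·1=8≤14, objective 13.
The best lattice point is (1,2), giving 19.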